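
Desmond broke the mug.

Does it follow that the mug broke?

'Desmond broke the mug' is the causative; it entails the inchoative 'the mug broke'.

yes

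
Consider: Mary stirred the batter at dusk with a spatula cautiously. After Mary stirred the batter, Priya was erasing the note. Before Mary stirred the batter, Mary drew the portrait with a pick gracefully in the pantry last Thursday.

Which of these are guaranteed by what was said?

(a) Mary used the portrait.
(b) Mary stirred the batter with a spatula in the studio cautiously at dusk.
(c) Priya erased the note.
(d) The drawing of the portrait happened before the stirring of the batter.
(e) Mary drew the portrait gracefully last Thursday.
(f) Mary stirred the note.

(d), (e)

(a) Not entailed — the portrait is the patient, not an instrument — Mary used a pick.
(b) Not entailed — 'in the studio' adds information not in the original event.
(c) Not entailed — 'was erasing' is progressive on an accomplishment; it does not entail the completed 'erased'.
(d) Entailed — the narrative places the drawing before the stirring.
(e) Entailed — dropping 'with a pick', 'in the pantry' leaves a sub-description the original still satisfies.
(f) Not entailed — Mary stirred the batter, not the note; the note belongs to the erasing event.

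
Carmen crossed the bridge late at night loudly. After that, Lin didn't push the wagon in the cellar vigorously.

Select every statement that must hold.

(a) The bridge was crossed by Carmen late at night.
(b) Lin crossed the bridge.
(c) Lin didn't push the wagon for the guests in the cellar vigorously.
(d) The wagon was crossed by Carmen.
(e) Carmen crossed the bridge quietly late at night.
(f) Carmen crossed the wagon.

(a) Entailed — every conjunct here is already in the original crossing event.
(b) Not entailed — the passage has Carmen crossing the bridge, not Lin.
(c) Entailed — under negation, adding a further restriction is entailed: if no such pushing event occurred, none occurred for the guests either.
(d) Not entailed — Carmen crossed the bridge, not the wagon; the wagon belongs to the pushing event.
(e) Not entailed — 'quietly' adds a manner not in (and inconsistent with) the original.
(f) Not entailed — Carmen crossed the bridge, not the wagon; the wagon belongs to the pushing event.

(a), (c)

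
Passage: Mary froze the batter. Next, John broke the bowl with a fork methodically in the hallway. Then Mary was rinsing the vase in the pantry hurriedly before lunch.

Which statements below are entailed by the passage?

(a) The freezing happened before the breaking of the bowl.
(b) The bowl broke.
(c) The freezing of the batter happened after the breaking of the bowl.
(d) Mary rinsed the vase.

(a) Entailed — the narrative places the freezing before the breaking.
(b) Entailed — 'John broke the bowl' is causative; it entails the inchoative 'the bowl broke'.
(c) Not entailed — the narrative places the freezing before the breaking, not after.
(d) Entailed — 'rinse' is an activity; 'was rinsing' entails that some rinsing happened, so 'rinsed' holds.

(a), (b), (d)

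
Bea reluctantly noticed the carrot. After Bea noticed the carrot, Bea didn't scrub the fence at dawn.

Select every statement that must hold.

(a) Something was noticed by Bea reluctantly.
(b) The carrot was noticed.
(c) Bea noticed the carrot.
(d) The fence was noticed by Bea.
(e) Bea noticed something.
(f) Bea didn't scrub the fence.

(a) Entailed — every conjunct here is already in the original noticing event.
(b) Entailed — this follows by dropping conjuncts from the noticing event's description.
(c) Entailed — the original entails any weakening of itself; this just drops 'reluctantly'.
(d) Not entailed — Bea noticed the carrot, not the fence; the fence belongs to the scrubbing event.
(e) Entailed — the original entails any weakening of itself; this just drops 'reluctantly' and generalizes the patient.
(f) Not entailed — dropping 'at dawn' under negation is not valid — the original leaves open that Bea scrubbed the fence some other way.

(a), (b), (c), (e)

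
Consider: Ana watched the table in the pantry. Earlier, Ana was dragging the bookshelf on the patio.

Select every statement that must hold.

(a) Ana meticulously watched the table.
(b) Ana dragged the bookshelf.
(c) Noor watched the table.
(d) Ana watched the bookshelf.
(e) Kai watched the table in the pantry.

(a) Not entailed — 'meticulously' adds information not in the original event.
(b) Entailed — 'drag' is an activity; 'was dragging' entails that some dragging happened, so 'dragged' holds.
(c) Not entailed — the passage has Ana watching the table, not Noor.
(d) Not entailed — Ana watched the table, not the bookshelf; the bookshelf belongs to the dragging event.
(e) Not entailed — the passage has Ana watching the table, not Kai.

(b)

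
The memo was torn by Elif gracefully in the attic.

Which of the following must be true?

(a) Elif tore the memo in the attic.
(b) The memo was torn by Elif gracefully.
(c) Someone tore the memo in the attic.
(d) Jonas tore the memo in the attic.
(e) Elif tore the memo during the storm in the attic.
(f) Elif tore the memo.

(a), (b), (c), (f)

(a) Entailed — dropping 'gracefully' leaves a sub-description the original still satisfies.
(b) Entailed — the original entails any weakening of itself; this just drops 'in the attic'.
(c) Entailed — every conjunct here is already in the original tearing event.
(d) Not entailed — the passage has Elif tearing the memo, not Jonas.
(e) Not entailed — 'during the storm' adds information not in the original event.
(f) Entailed — dropping 'gracefully', 'in the attic' leaves a sub-description the original still satisfies.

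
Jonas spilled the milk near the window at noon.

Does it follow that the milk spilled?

yes

'Jonas spilled the milk' is the causative; it entails the inchoative 'the milk spilled'.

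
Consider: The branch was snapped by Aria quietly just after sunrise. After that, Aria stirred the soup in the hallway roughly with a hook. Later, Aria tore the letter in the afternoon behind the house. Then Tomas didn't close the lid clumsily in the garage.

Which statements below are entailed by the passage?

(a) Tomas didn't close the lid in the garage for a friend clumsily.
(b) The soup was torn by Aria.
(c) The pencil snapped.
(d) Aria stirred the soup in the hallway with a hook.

(a), (d)

(a) Entailed — under negation, adding a further restriction is entailed: if no such closing event occurred, none occurred for a friend either.
(b) Not entailed — Aria tore the letter, not the soup; the soup belongs to the stirring event.
(c) Not entailed — the branch is what snapped, not the pencil.
(d) Entailed — the original entails any weakening of itself; this just drops 'roughly'.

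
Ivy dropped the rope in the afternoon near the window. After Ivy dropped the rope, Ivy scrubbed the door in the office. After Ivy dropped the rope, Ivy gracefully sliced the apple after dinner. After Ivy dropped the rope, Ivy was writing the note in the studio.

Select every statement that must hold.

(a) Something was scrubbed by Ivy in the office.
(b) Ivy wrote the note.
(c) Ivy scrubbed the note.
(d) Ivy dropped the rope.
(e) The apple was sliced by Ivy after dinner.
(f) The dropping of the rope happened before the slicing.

(a), (d), (e), (f)

(a) Entailed — the original entails any weakening of itself; this just generalizes the patient.
(b) Not entailed — 'was writing' is progressive on an accomplishment; it does not entail the completed 'wrote'.
(c) Not entailed — Ivy scrubbed the door, not the note; the note belongs to the writing event.
(d) Entailed — dropping 'in the afternoon', 'near the window' leaves a sub-description the original still satisfies.
(e) Entailed — the original entails any weakening of itself; this just drops 'gracefully'.
(f) Entailed — the narrative places the dropping before the slicing.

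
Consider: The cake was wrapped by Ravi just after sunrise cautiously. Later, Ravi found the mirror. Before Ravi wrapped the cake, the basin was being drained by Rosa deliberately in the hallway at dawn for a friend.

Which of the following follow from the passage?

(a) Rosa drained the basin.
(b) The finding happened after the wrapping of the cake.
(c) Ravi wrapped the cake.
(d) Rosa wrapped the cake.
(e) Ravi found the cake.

(b), (c)

(a) Not entailed — 'was draining' is progressive on an accomplishment; it does not entail the completed 'drained'.
(b) Entailed — the narrative places the wrapping before the finding.
(c) Entailed — every conjunct here is already in the original wrapping event.
(d) Not entailed — the passage has Ravi wrapping the cake, not Rosa.
(e) Not entailed — Ravi found the mirror, not the cake; the cake belongs to the wrapping event.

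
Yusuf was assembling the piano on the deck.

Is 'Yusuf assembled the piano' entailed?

no

'was assembling' is progressive; for an accomplishment like 'assemble the piano', it doesn't entail completion.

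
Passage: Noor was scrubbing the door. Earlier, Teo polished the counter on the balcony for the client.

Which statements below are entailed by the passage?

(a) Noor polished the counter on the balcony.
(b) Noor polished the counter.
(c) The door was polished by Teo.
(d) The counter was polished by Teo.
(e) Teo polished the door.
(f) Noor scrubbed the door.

(d), (f)

(a) Not entailed — the passage has Teo polishing the counter, not Noor.
(b) Not entailed — the passage has Teo polishing the counter, not Noor.
(c) Not entailed — Teo polished the counter, not the door; the door belongs to the scrubbing event.
(d) Entailed — this follows by dropping conjuncts from the polishing event's description.
(e) Not entailed — Teo polished the counter, not the door; the door belongs to the scrubbing event.
(f) Entailed — 'scrub' is an activity; 'was scrubbing' entails that some scrubbing happened, so 'scrubbed' holds.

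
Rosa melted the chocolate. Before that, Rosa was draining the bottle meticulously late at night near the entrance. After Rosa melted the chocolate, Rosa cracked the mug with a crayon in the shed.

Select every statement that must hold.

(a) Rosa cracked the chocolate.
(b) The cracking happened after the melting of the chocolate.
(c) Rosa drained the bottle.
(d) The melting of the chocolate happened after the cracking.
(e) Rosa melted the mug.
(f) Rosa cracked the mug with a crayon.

(a) Not entailed — Rosa cracked the mug, not the chocolate; the chocolate belongs to the melting event.
(b) Entailed — the narrative places the melting before the cracking.
(c) Not entailed — 'was draining' is progressive on an accomplishment; it does not entail the completed 'drained'.
(d) Not entailed — the narrative places the melting before the cracking, not after.
(e) Not entailed — Rosa melted the chocolate, not the mug; the mug belongs to the cracking event.
(f) Entailed — the original entails any weakening of itself; this just drops 'in the shed'.

(b), (f)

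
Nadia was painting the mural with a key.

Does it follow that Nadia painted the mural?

no

'was painting' is progressive; for an accomplishment like 'paint the mural', it doesn't entail completion.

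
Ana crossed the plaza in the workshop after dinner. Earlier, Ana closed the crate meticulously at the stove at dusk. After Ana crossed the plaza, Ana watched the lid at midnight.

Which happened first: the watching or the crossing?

the crossing

The connectives place the crossing before the watching.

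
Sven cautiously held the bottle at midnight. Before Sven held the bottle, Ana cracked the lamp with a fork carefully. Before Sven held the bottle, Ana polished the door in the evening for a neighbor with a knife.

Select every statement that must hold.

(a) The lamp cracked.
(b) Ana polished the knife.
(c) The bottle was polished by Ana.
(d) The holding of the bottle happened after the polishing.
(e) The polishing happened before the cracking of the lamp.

(a), (d)

(a) Entailed — 'Ana cracked the lamp' is causative; it entails the inchoative 'the lamp cracked'.
(b) Not entailed — the knife is the instrument, not what was polished.
(c) Not entailed — Ana polished the door, not the bottle; the bottle belongs to the holding event.
(d) Entailed — the narrative places the polishing before the holding.
(e) Not entailed — the narrative doesn't order the polishing relative to the cracking.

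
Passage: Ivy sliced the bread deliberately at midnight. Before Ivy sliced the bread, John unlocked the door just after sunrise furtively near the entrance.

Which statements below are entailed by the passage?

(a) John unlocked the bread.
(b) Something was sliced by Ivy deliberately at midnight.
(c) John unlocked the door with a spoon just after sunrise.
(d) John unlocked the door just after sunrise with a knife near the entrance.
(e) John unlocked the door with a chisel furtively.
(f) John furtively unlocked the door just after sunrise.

(a) Not entailed — John unlocked the door, not the bread; the bread belongs to the slicing event.
(b) Entailed — the original entails any weakening of itself; this just generalizes the patient.
(c) Not entailed — 'with a spoon' adds information not in the original event.
(d) Not entailed — 'with a knife' adds information not in the original event.
(e) Not entailed — 'with a chisel' adds information not in the original event.
(f) Entailed — this follows by dropping conjuncts from the unlocking event's description.

(b), (f)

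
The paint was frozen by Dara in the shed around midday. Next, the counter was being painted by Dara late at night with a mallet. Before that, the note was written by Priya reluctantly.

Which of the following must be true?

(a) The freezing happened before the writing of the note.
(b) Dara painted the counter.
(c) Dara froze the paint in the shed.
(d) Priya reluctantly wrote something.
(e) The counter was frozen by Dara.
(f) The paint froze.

(c), (d), (f)

(a) Not entailed — the narrative doesn't order the freezing relative to the writing.
(b) Not entailed — 'was painting' is progressive on an accomplishment; it does not entail the completed 'painted'.
(c) Entailed — the original entails any weakening of itself; this just drops 'around midday'.
(d) Entailed — generalizing the patient leaves a sub-description the original still satisfies.
(e) Not entailed — Dara froze the paint, not the counter; the counter belongs to the painting event.
(f) Entailed — 'Dara froze the paint' is causative; it entails the inchoative 'the paint froze'.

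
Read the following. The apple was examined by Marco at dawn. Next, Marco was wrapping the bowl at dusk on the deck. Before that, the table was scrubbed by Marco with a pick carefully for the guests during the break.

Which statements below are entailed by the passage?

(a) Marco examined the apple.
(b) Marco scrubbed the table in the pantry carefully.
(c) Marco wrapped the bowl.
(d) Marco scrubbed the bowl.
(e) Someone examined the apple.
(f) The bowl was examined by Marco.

(a) Entailed — this follows by dropping conjuncts from the examining event's description.
(b) Not entailed — 'in the pantry' adds information not in the original event.
(c) Not entailed — 'was wrapping' is progressive on an accomplishment; it does not entail the completed 'wrapped'.
(d) Not entailed — Marco scrubbed the table, not the bowl; the bowl belongs to the wrapping event.
(e) Entailed — every conjunct here is already in the original examining event.
(f) Not entailed — Marco examined the apple, not the bowl; the bowl belongs to the wrapping event.

(a), (e)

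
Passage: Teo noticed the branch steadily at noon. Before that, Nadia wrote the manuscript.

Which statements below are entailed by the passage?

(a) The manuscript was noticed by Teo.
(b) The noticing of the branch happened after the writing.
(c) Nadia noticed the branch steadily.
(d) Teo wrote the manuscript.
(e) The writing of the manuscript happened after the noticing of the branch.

(b)

(a) Not entailed — Teo noticed the branch, not the manuscript; the manuscript belongs to the writing event.
(b) Entailed — the narrative places the writing before the noticing.
(c) Not entailed — the passage has Teo noticing the branch, not Nadia.
(d) Not entailed — the passage has Nadia writing the manuscript, not Teo.
(e) Not entailed — the narrative places the writing before the noticing, not after.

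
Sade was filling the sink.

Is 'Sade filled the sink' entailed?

'was filling' is progressive; for an accomplishment like 'fill the sink', it doesn't entail completion.

no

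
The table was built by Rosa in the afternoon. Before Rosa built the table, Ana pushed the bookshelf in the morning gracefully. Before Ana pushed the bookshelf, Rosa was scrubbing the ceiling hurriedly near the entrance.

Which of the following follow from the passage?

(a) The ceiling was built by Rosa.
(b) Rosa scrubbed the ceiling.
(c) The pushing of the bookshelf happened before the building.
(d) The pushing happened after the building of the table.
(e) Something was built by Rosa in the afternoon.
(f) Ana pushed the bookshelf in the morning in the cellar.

(b), (c), (e)

(a) Not entailed — Rosa built the table, not the ceiling; the ceiling belongs to the scrubbing event.
(b) Entailed — 'scrub' is an activity; 'was scrubbing' entails that some scrubbing happened, so 'scrubbed' holds.
(c) Entailed — the narrative places the pushing before the building.
(d) Not entailed — the narrative places the pushing before the building, not after.
(e) Entailed — every conjunct here is already in the original building event.
(f) Not entailed — 'in the cellar' adds information not in the original event.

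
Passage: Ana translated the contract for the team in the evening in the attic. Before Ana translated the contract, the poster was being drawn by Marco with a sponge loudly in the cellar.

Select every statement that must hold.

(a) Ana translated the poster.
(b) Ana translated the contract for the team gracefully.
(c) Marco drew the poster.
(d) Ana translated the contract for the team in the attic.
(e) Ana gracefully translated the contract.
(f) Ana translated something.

(a) Not entailed — Ana translated the contract, not the poster; the poster belongs to the drawing event.
(b) Not entailed — 'gracefully' adds information not in the original event.
(c) Not entailed — 'was drawing' is progressive on an accomplishment; it does not entail the completed 'drew'.
(d) Entailed — the original entails any weakening of itself; this just drops 'in the evening'.
(e) Not entailed — 'gracefully' adds information not in the original event.
(f) Entailed — the original entails any weakening of itself; this just drops 'for the team', 'in the evening', 'in the attic' and generalizes the patient.

(d), (f)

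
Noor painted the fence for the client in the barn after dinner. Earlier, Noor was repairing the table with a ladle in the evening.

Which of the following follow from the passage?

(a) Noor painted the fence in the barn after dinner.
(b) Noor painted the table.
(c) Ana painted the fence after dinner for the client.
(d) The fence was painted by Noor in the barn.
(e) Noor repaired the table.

(a), (d)

(a) Entailed — dropping 'for the client' leaves a sub-description the original still satisfies.
(b) Not entailed — Noor painted the fence, not the table; the table belongs to the repairing event.
(c) Not entailed — the passage has Noor painting the fence, not Ana.
(d) Entailed — every conjunct here is already in the original painting event.
(e) Not entailed — 'was repairing' is progressive on an accomplishment; it does not entail the completed 'repaired'.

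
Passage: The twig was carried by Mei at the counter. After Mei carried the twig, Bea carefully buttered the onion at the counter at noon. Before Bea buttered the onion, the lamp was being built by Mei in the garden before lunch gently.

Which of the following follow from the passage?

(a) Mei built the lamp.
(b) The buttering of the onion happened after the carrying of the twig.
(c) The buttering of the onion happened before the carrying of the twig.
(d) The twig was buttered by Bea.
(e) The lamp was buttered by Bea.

(b)

(a) Not entailed — 'was building' is progressive on an accomplishment; it does not entail the completed 'built'.
(b) Entailed — the narrative places the carrying before the buttering.
(c) Not entailed — the narrative places the carrying before the buttering, not after.
(d) Not entailed — Bea buttered the onion, not the twig; the twig belongs to the carrying event.
(e) Not entailed — Bea buttered the onion, not the lamp; the lamp belongs to the building event.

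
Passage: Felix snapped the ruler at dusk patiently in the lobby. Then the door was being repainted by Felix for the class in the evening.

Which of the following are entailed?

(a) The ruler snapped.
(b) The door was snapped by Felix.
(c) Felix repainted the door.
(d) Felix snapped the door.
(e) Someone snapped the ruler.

(a), (e)

(a) Entailed — 'Felix snapped the ruler' is causative; it entails the inchoative 'the ruler snapped'.
(b) Not entailed — Felix snapped the ruler, not the door; the door belongs to the repainting event.
(c) Not entailed — 'was repainting' is progressive on an accomplishment; it does not entail the completed 'repainted'.
(d) Not entailed — Felix snapped the ruler, not the door; the door belongs to the repainting event.
(e) Entailed — the original entails any weakening of itself; this just drops 'patiently', 'at dusk', 'in the lobby' and generalizes the agent.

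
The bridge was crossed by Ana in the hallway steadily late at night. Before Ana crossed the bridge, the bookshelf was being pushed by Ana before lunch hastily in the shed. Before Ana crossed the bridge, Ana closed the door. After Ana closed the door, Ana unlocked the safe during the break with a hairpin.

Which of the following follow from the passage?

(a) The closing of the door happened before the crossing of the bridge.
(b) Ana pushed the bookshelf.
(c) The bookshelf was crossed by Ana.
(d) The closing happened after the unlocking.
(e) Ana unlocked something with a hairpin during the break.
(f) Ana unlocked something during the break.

(a) Entailed — the narrative places the closing before the crossing.
(b) Entailed — 'push' is an activity; 'was pushing' entails that some pushing happened, so 'pushed' holds.
(c) Not entailed — Ana crossed the bridge, not the bookshelf; the bookshelf belongs to the pushing event.
(d) Not entailed — the narrative places the closing before the unlocking, not after.
(e) Entailed — every conjunct here is already in the original unlocking event.
(f) Entailed — this follows by dropping conjuncts from the unlocking event's description.

(a), (b), (e), (f)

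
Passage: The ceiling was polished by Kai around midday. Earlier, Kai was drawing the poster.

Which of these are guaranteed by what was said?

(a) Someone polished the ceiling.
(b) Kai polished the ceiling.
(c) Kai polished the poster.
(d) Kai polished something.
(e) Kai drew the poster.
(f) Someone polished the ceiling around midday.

(a) Entailed — dropping 'around midday' and generalizing the agent leaves a sub-description the original still satisfies.
(b) Entailed — every conjunct here is already in the original polishing event.
(c) Not entailed — Kai polished the ceiling, not the poster; the poster belongs to the drawing event.
(d) Entailed — this follows by dropping conjuncts from the polishing event's description.
(e) Not entailed — 'was drawing' is progressive on an accomplishment; it does not entail the completed 'drew'.
(f) Entailed — generalizing the agent leaves a sub-description the original still satisfies.

(a), (b), (d), (f)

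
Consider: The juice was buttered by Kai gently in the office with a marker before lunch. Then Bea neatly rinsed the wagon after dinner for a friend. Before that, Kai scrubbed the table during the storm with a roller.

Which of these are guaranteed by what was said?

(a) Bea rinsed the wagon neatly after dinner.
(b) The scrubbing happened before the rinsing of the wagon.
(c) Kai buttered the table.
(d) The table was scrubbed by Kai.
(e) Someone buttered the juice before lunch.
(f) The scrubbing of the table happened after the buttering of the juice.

(a), (b), (d), (e)

(a) Entailed — the original entails any weakening of itself; this just drops 'for a friend'.
(b) Entailed — the narrative places the scrubbing before the rinsing.
(c) Not entailed — Kai buttered the juice, not the table; the table belongs to the scrubbing event.
(d) Entailed — every conjunct here is already in the original scrubbing event.
(e) Entailed — every conjunct here is already in the original buttering event.
(f) Not entailed — the narrative doesn't order the buttering relative to the scrubbing.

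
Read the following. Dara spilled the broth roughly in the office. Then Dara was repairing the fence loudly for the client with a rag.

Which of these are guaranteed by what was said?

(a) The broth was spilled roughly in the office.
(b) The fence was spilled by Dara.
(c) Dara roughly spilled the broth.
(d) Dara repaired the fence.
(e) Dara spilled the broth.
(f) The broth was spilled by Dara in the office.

(a) Entailed — the original entails any weakening of itself; this just generalizes the agent.
(b) Not entailed — Dara spilled the broth, not the fence; the fence belongs to the repairing event.
(c) Entailed — every conjunct here is already in the original spilling event.
(d) Not entailed — 'was repairing' is progressive on an accomplishment; it does not entail the completed 'repaired'.
(e) Entailed — this follows by dropping conjuncts from the spilling event's description.
(f) Entailed — the original entails any weakening of itself; this just drops 'roughly'.

(a), (c), (e), (f)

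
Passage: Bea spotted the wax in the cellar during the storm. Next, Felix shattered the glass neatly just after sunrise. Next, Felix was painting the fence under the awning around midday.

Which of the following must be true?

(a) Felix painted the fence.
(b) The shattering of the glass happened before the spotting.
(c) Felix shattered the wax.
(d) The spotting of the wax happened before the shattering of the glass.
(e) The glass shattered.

(a) Not entailed — 'was painting' is progressive on an accomplishment; it does not entail the completed 'painted'.
(b) Not entailed — the narrative places the spotting before the shattering, not after.
(c) Not entailed — Felix shattered the glass, not the wax; the wax belongs to the spotting event.
(d) Entailed — the narrative places the spotting before the shattering.
(e) Entailed — 'Felix shattered the glass' is causative; it entails the inchoative 'the glass shattered'.

(d), (e)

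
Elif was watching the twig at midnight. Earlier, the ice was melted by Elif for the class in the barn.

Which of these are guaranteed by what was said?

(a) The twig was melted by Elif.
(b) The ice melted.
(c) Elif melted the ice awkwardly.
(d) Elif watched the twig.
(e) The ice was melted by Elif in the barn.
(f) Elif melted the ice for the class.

(a) Not entailed — Elif melted the ice, not the twig; the twig belongs to the watching event.
(b) Entailed — 'Elif melted the ice' is causative; it entails the inchoative 'the ice melted'.
(c) Not entailed — 'awkwardly' adds information not in the original event.
(d) Entailed — 'watch' is an activity; 'was watching' entails that some watching happened, so 'watched' holds.
(e) Entailed — the original entails any weakening of itself; this just drops 'for the class'.
(f) Entailed — this follows by dropping conjuncts from the melting event's description.

(b), (d), (e), (f)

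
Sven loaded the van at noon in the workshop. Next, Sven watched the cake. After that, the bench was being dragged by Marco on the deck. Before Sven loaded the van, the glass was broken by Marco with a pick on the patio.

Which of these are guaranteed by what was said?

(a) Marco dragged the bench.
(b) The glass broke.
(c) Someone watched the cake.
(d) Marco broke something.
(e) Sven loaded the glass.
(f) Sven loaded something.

(a) Entailed — 'drag' is an activity; 'was dragging' entails that some dragging happened, so 'dragged' holds.
(b) Entailed — 'Marco broke the glass' is causative; it entails the inchoative 'the glass broke'.
(c) Entailed — this follows by dropping conjuncts from the watching event's description.
(d) Entailed — dropping 'with a pick', 'on the patio' and generalizing the patient leaves a sub-description the original still satisfies.
(e) Not entailed — Sven loaded the van, not the glass; the glass belongs to the breaking event.
(f) Entailed — this follows by dropping conjuncts from the loading event's description.

(a), (b), (c), (d), (f)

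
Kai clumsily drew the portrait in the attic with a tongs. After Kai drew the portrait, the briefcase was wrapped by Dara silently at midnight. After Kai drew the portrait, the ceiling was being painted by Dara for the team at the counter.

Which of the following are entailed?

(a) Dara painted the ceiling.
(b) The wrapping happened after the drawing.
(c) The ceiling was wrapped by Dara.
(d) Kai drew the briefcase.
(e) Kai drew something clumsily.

(b), (e)

(a) Not entailed — 'was painting' is progressive on an accomplishment; it does not entail the completed 'painted'.
(b) Entailed — the narrative places the drawing before the wrapping.
(c) Not entailed — Dara wrapped the briefcase, not the ceiling; the ceiling belongs to the painting event.
(d) Not entailed — Kai drew the portrait, not the briefcase; the briefcase belongs to the wrapping event.
(e) Entailed — the original entails any weakening of itself; this just drops 'in the attic', 'with a tongs' and generalizes the patient.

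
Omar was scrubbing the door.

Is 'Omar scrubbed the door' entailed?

'scrub' is atelic; if Omar was scrubbing the door, then Omar scrubbed the door (for some time).

yes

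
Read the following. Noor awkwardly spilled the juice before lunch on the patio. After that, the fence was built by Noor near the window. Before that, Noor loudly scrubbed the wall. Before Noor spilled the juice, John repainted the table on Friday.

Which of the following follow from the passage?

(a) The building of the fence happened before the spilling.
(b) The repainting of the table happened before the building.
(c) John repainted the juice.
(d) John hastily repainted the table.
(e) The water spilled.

(a) Not entailed — the narrative places the spilling before the building, not after.
(b) Entailed — the narrative places the repainting before the building.
(c) Not entailed — John repainted the table, not the juice; the juice belongs to the spilling event.
(d) Not entailed — 'hastily' adds information not in the original event.
(e) Not entailed — the juice is what spilled, not the water.

(b)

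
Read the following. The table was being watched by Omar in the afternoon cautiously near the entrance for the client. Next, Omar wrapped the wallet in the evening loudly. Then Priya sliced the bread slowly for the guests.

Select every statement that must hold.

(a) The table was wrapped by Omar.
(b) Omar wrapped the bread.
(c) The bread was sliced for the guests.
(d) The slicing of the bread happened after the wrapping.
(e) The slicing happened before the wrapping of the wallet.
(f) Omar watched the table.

(a) Not entailed — Omar wrapped the wallet, not the table; the table belongs to the watching event.
(b) Not entailed — Omar wrapped the wallet, not the bread; the bread belongs to the slicing event.
(c) Entailed — dropping 'slowly' and generalizing the agent leaves a sub-description the original still satisfies.
(d) Entailed — the narrative places the wrapping before the slicing.
(e) Not entailed — the narrative places the wrapping before the slicing, not after.
(f) Entailed — 'watch' is an activity; 'was watching' entails that some watching happened, so 'watched' holds.

(c), (d), (f)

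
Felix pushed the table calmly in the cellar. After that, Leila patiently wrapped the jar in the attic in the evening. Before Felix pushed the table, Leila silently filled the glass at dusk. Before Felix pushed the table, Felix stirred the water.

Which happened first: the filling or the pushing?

the filling

The connectives place the filling before the pushing.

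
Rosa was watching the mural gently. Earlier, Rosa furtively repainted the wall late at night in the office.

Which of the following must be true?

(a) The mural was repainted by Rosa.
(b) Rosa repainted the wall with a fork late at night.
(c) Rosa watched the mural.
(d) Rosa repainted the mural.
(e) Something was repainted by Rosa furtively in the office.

(c), (e)

(a) Not entailed — Rosa repainted the wall, not the mural; the mural belongs to the watching event.
(b) Not entailed — 'with a fork' adds information not in the original event.
(c) Entailed — 'watch' is an activity; 'was watching' entails that some watching happened, so 'watched' holds.
(d) Not entailed — Rosa repainted the wall, not the mural; the mural belongs to the watching event.
(e) Entailed — dropping 'late at night' and generalizing the patient leaves a sub-description the original still satisfies.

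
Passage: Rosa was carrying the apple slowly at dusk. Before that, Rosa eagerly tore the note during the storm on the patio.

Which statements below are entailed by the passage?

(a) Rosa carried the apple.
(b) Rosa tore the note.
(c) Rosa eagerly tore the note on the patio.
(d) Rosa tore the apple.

(a), (b), (c)

(a) Entailed — 'carry' is an activity; 'was carrying' entails that some carrying happened, so 'carried' holds.
(b) Entailed — this follows by dropping conjuncts from the tearing event's description.
(c) Entailed — the original entails any weakening of itself; this just drops 'during the storm'.
(d) Not entailed — Rosa tore the note, not the apple; the apple belongs to the carrying event.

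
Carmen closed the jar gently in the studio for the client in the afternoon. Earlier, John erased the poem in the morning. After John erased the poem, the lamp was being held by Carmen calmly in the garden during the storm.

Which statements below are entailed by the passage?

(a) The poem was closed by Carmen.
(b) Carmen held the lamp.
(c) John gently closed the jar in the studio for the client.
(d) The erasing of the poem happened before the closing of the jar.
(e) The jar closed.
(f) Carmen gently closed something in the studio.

(b), (d), (e), (f)

(a) Not entailed — Carmen closed the jar, not the poem; the poem belongs to the erasing event.
(b) Entailed — 'hold' is an activity; 'was holding' entails that some holding happened, so 'held' holds.
(c) Not entailed — the passage has Carmen closing the jar, not John.
(d) Entailed — the narrative places the erasing before the closing.
(e) Entailed — 'Carmen closed the jar' is causative; it entails the inchoative 'the jar closed'.
(f) Entailed — the original entails any weakening of itself; this just drops 'in the afternoon', 'for the client' and generalizes the patient.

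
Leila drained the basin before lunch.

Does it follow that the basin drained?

'Leila drained the basin' is the causative; it entails the inchoative 'the basin drained'.

yes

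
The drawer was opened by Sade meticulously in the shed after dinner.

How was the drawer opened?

'meticulously' marks the manner of the opening event.

meticulously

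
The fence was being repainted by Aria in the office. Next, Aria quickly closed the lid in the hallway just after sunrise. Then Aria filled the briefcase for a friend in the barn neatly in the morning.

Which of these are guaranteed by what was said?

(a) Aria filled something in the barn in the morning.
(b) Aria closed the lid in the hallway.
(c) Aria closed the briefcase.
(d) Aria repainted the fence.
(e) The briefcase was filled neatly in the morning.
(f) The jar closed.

(a), (b), (e)

(a) Entailed — this follows by dropping conjuncts from the filling event's description.
(b) Entailed — this follows by dropping conjuncts from the closing event's description.
(c) Not entailed — Aria closed the lid, not the briefcase; the briefcase belongs to the filling event.
(d) Not entailed — 'was repainting' is progressive on an accomplishment; it does not entail the completed 'repainted'.
(e) Entailed — dropping 'in the barn', 'for a friend' and generalizing the agent leaves a sub-description the original still satisfies.
(f) Not entailed — the lid is what closed, not the jar.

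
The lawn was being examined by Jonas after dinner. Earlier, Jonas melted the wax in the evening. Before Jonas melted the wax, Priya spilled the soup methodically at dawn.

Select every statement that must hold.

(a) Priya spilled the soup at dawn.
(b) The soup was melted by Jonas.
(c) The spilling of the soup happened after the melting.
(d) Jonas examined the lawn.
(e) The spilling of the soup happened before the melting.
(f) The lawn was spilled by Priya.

(a), (d), (e)

(a) Entailed — every conjunct here is already in the original spilling event.
(b) Not entailed — Jonas melted the wax, not the soup; the soup belongs to the spilling event.
(c) Not entailed — the narrative places the spilling before the melting, not after.
(d) Entailed — 'examine' is an activity; 'was examining' entails that some examining happened, so 'examined' holds.
(e) Entailed — the narrative places the spilling before the melting.
(f) Not entailed — Priya spilled the soup, not the lawn; the lawn belongs to the examining event.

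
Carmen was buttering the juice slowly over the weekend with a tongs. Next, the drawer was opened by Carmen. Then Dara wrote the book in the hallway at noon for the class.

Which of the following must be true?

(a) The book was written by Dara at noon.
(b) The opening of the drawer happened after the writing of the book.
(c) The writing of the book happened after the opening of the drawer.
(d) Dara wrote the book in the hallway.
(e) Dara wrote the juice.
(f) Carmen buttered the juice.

(a) Entailed — dropping 'in the hallway', 'for the class' leaves a sub-description the original still satisfies.
(b) Not entailed — the narrative places the opening before the writing, not after.
(c) Entailed — the narrative places the opening before the writing.
(d) Entailed — this follows by dropping conjuncts from the writing event's description.
(e) Not entailed — Dara wrote the book, not the juice; the juice belongs to the buttering event.
(f) Not entailed — 'was buttering' is progressive on an accomplishment; it does not entail the completed 'buttered'.

(a), (c), (d)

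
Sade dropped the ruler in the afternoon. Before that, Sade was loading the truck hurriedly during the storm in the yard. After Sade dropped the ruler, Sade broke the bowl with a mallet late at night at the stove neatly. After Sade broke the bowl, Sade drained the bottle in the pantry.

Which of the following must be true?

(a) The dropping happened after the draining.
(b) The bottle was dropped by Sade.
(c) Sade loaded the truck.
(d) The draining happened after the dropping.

(d)

(a) Not entailed — the narrative places the dropping before the draining, not after.
(b) Not entailed — Sade dropped the ruler, not the bottle; the bottle belongs to the draining event.
(c) Not entailed — 'was loading' is progressive on an accomplishment; it does not entail the completed 'loaded'.
(d) Entailed — the narrative places the dropping before the draining.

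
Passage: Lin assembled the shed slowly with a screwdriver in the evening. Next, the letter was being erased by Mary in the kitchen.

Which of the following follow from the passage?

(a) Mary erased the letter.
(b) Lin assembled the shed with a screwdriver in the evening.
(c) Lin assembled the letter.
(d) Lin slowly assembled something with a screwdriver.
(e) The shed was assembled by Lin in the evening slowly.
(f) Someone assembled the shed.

(a) Not entailed — 'was erasing' is progressive on an accomplishment; it does not entail the completed 'erased'.
(b) Entailed — this follows by dropping conjuncts from the assembling event's description.
(c) Not entailed — Lin assembled the shed, not the letter; the letter belongs to the erasing event.
(d) Entailed — this follows by dropping conjuncts from the assembling event's description.
(e) Entailed — dropping 'with a screwdriver' leaves a sub-description the original still satisfies.
(f) Entailed — this follows by dropping conjuncts from the assembling event's description.

(b), (d), (e), (f)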